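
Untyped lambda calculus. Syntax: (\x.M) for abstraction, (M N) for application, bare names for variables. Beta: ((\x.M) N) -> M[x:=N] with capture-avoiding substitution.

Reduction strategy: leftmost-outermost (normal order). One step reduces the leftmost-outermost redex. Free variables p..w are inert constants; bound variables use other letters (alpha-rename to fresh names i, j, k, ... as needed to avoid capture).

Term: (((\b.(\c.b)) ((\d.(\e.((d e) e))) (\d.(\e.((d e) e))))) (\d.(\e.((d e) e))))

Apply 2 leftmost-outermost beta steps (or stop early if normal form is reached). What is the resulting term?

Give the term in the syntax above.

Step 0: (((\b.(\c.b)) ((\d.(\e.((d e) e))) (\d.(\e.((d e) e))))) (\d.(\e.((d e) e))))
Step 1: ((\c.((\d.(\e.((d e) e))) (\d.(\e.((d e) e))))) (\d.(\e.((d e) e))))
Step 2: ((\d.(\e.((d e) e))) (\d.(\e.((d e) e))))

Answer: ((\d.(\e.((d e) e))) (\d.(\e.((d e) e))))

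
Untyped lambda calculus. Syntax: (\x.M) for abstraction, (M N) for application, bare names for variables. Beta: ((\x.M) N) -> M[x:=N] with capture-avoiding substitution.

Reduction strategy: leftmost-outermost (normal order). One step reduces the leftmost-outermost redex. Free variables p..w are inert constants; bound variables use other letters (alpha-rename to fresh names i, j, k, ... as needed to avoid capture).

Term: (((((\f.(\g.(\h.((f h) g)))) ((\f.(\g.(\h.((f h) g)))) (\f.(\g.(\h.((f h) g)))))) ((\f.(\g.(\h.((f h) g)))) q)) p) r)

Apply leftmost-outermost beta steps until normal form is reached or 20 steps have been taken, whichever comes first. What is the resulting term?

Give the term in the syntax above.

Step 0: (((((\f.(\g.(\h.((f h) g)))) ((\f.(\g.(\h.((f h) g)))) (\f.(\g.(\h.((f h) g)))))) ((\f.(\g.(\h.((f h) g)))) q)) p) r)
Step 1: ((((\g.(\h.((((\f.(\g.(\h.((f h) g)))) (\f.(\g.(\h.((f h) g))))) h) g))) ((\f.(\g.(\h.((f h) g)))) q)) p) r)
Step 2: (((\h.((((\f.(\g.(\h.((f h) g)))) (\f.(\g.(\h.((f h) g))))) h) ((\f.(\g.(\h.((f h) g)))) q))) p) r)
Step 3: (((((\f.(\g.(\h.((f h) g)))) (\f.(\g.(\h.((f h) g))))) p) ((\f.(\g.(\h.((f h) g)))) q)) r)
Step 4: ((((\g.(\h.(((\f.(\g.(\h.((f h) g)))) h) g))) p) ((\f.(\g.(\h.((f h) g)))) q)) r)
Step 5: (((\h.(((\f.(\g.(\h.((f h) g)))) h) p)) ((\f.(\g.(\h.((f h) g)))) q)) r)
Step 6: ((((\f.(\g.(\h.((f h) g)))) ((\f.(\g.(\h.((f h) g)))) q)) p) r)
Step 7: (((\g.(\h.((((\f.(\g.(\h.((f h) g)))) q) h) g))) p) r)
Step 8: ((\h.((((\f.(\g.(\h.((f h) g)))) q) h) p)) r)
Step 9: ((((\f.(\g.(\h.((f h) g)))) q) r) p)
Step 10: (((\g.(\h.((q h) g))) r) p)
Step 11: ((\h.((q h) r)) p)
Step 12: ((q p) r)

Answer: ((q p) r)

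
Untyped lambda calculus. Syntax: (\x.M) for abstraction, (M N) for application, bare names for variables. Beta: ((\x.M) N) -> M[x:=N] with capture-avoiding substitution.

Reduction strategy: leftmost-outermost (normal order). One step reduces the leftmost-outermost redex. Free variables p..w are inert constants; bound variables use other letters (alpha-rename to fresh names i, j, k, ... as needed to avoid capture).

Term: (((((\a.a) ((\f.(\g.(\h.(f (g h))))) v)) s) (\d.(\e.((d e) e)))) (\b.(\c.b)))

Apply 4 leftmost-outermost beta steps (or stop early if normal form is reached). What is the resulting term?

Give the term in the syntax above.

Answer: ((v (s (\d.(\e.((d e) e))))) (\b.(\c.b)))

Derivation:
Step 0: (((((\a.a) ((\f.(\g.(\h.(f (g h))))) v)) s) (\d.(\e.((d e) e)))) (\b.(\c.b)))
Step 1: (((((\f.(\g.(\h.(f (g h))))) v) s) (\d.(\e.((d e) e)))) (\b.(\c.b)))
Step 2: ((((\g.(\h.(v (g h)))) s) (\d.(\e.((d e) e)))) (\b.(\c.b)))
Step 3: (((\h.(v (s h))) (\d.(\e.((d e) e)))) (\b.(\c.b)))
Step 4: ((v (s (\d.(\e.((d e) e))))) (\b.(\c.b)))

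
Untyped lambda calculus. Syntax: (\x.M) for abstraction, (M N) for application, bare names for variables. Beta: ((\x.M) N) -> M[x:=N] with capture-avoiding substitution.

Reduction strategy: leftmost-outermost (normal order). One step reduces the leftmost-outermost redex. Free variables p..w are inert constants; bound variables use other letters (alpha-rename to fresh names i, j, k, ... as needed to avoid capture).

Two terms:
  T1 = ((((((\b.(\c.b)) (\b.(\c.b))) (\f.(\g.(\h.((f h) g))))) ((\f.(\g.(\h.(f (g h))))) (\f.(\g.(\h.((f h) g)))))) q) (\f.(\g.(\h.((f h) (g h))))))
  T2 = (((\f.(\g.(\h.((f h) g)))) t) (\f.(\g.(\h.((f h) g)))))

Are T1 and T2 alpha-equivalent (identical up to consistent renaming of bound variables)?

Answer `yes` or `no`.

Term 1: ((((((\b.(\c.b)) (\b.(\c.b))) (\f.(\g.(\h.((f h) g))))) ((\f.(\g.(\h.(f (g h))))) (\f.(\g.(\h.((f h) g)))))) q) (\f.(\g.(\h.((f h) (g h))))))
Term 2: (((\f.(\g.(\h.((f h) g)))) t) (\f.(\g.(\h.((f h) g)))))
Alpha-equivalence: compare structure up to binder renaming.
Result: False

Answer: no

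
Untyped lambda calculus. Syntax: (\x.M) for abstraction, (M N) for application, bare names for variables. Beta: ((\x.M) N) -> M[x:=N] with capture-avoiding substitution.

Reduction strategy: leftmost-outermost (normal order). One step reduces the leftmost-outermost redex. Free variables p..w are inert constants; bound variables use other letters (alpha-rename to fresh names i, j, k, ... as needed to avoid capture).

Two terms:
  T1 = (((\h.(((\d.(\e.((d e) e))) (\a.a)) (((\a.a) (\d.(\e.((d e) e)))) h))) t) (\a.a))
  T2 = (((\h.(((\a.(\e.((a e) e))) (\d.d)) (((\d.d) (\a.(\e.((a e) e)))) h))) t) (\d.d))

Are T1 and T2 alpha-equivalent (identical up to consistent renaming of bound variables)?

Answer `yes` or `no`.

Answer: yes

Derivation:
Term 1: (((\h.(((\d.(\e.((d e) e))) (\a.a)) (((\a.a) (\d.(\e.((d e) e)))) h))) t) (\a.a))
Term 2: (((\h.(((\a.(\e.((a e) e))) (\d.d)) (((\d.d) (\a.(\e.((a e) e)))) h))) t) (\d.d))
Alpha-equivalence: compare structure up to binder renaming.
Result: True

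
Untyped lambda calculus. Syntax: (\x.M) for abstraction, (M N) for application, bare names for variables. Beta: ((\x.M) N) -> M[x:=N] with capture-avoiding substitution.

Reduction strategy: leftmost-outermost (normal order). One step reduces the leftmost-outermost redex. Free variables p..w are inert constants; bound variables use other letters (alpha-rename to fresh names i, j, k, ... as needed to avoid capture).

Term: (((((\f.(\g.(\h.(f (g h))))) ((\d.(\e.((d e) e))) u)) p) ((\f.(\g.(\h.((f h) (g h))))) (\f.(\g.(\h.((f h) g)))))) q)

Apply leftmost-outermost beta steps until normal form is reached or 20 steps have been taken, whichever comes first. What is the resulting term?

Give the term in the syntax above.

Step 0: (((((\f.(\g.(\h.(f (g h))))) ((\d.(\e.((d e) e))) u)) p) ((\f.(\g.(\h.((f h) (g h))))) (\f.(\g.(\h.((f h) g)))))) q)
Step 1: ((((\g.(\h.(((\d.(\e.((d e) e))) u) (g h)))) p) ((\f.(\g.(\h.((f h) (g h))))) (\f.(\g.(\h.((f h) g)))))) q)
Step 2: (((\h.(((\d.(\e.((d e) e))) u) (p h))) ((\f.(\g.(\h.((f h) (g h))))) (\f.(\g.(\h.((f h) g)))))) q)
Step 3: ((((\d.(\e.((d e) e))) u) (p ((\f.(\g.(\h.((f h) (g h))))) (\f.(\g.(\h.((f h) g))))))) q)
Step 4: (((\e.((u e) e)) (p ((\f.(\g.(\h.((f h) (g h))))) (\f.(\g.(\h.((f h) g))))))) q)
Step 5: (((u (p ((\f.(\g.(\h.((f h) (g h))))) (\f.(\g.(\h.((f h) g))))))) (p ((\f.(\g.(\h.((f h) (g h))))) (\f.(\g.(\h.((f h) g))))))) q)
Step 6: (((u (p (\g.(\h.(((\f.(\g.(\h.((f h) g)))) h) (g h)))))) (p ((\f.(\g.(\h.((f h) (g h))))) (\f.(\g.(\h.((f h) g))))))) q)
Step 7: (((u (p (\g.(\h.((\g.(\i.((h i) g))) (g h)))))) (p ((\f.(\g.(\h.((f h) (g h))))) (\f.(\g.(\h.((f h) g))))))) q)
Step 8: (((u (p (\g.(\h.(\i.((h i) (g h))))))) (p ((\f.(\g.(\h.((f h) (g h))))) (\f.(\g.(\h.((f h) g))))))) q)
Step 9: (((u (p (\g.(\h.(\i.((h i) (g h))))))) (p (\g.(\h.(((\f.(\g.(\h.((f h) g)))) h) (g h)))))) q)
Step 10: (((u (p (\g.(\h.(\i.((h i) (g h))))))) (p (\g.(\h.((\g.(\i.((h i) g))) (g h)))))) q)
Step 11: (((u (p (\g.(\h.(\i.((h i) (g h))))))) (p (\g.(\h.(\i.((h i) (g h))))))) q)

Answer: (((u (p (\g.(\h.(\i.((h i) (g h))))))) (p (\g.(\h.(\i.((h i) (g h))))))) q)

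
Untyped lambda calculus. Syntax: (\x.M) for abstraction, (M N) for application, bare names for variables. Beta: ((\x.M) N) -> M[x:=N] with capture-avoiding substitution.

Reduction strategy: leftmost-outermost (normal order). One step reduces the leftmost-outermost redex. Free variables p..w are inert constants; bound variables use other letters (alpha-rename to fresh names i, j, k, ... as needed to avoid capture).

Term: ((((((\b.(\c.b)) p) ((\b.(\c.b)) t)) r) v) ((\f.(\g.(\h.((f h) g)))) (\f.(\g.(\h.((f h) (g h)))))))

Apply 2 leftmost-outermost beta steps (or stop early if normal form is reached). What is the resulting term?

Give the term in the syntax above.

Answer: (((p r) v) ((\f.(\g.(\h.((f h) g)))) (\f.(\g.(\h.((f h) (g h)))))))

Derivation:
Step 0: ((((((\b.(\c.b)) p) ((\b.(\c.b)) t)) r) v) ((\f.(\g.(\h.((f h) g)))) (\f.(\g.(\h.((f h) (g h)))))))
Step 1: (((((\c.p) ((\b.(\c.b)) t)) r) v) ((\f.(\g.(\h.((f h) g)))) (\f.(\g.(\h.((f h) (g h)))))))
Step 2: (((p r) v) ((\f.(\g.(\h.((f h) g)))) (\f.(\g.(\h.((f h) (g h)))))))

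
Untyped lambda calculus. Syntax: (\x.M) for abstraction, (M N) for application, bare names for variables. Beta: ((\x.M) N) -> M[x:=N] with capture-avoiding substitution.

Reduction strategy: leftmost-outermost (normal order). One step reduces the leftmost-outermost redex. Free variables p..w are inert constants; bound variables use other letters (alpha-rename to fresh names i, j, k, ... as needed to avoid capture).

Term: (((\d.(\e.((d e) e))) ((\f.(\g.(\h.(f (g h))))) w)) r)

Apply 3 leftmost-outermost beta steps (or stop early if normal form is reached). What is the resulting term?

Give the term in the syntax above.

Step 0: (((\d.(\e.((d e) e))) ((\f.(\g.(\h.(f (g h))))) w)) r)
Step 1: ((\e.((((\f.(\g.(\h.(f (g h))))) w) e) e)) r)
Step 2: ((((\f.(\g.(\h.(f (g h))))) w) r) r)
Step 3: (((\g.(\h.(w (g h)))) r) r)

Answer: (((\g.(\h.(w (g h)))) r) r)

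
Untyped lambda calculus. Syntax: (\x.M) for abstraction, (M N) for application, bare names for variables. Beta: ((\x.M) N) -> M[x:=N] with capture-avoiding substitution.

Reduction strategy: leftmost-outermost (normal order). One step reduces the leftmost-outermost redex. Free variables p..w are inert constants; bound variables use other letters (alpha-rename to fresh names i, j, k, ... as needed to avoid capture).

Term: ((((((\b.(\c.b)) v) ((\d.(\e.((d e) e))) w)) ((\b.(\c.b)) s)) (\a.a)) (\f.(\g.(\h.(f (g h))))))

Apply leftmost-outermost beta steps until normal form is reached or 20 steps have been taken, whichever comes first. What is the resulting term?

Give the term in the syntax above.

Answer: (((v (\c.s)) (\a.a)) (\f.(\g.(\h.(f (g h))))))

Derivation:
Step 0: ((((((\b.(\c.b)) v) ((\d.(\e.((d e) e))) w)) ((\b.(\c.b)) s)) (\a.a)) (\f.(\g.(\h.(f (g h))))))
Step 1: (((((\c.v) ((\d.(\e.((d e) e))) w)) ((\b.(\c.b)) s)) (\a.a)) (\f.(\g.(\h.(f (g h))))))
Step 2: (((v ((\b.(\c.b)) s)) (\a.a)) (\f.(\g.(\h.(f (g h))))))
Step 3: (((v (\c.s)) (\a.a)) (\f.(\g.(\h.(f (g h))))))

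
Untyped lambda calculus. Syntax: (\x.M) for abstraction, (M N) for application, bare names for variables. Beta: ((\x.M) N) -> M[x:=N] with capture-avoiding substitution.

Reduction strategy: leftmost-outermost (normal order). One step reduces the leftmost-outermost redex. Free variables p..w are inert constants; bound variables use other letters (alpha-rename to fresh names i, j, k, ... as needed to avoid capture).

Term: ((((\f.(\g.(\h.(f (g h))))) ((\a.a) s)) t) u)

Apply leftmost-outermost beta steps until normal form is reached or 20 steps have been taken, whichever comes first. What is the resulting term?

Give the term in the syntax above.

Answer: (s (t u))

Derivation:
Step 0: ((((\f.(\g.(\h.(f (g h))))) ((\a.a) s)) t) u)
Step 1: (((\g.(\h.(((\a.a) s) (g h)))) t) u)
Step 2: ((\h.(((\a.a) s) (t h))) u)
Step 3: (((\a.a) s) (t u))
Step 4: (s (t u))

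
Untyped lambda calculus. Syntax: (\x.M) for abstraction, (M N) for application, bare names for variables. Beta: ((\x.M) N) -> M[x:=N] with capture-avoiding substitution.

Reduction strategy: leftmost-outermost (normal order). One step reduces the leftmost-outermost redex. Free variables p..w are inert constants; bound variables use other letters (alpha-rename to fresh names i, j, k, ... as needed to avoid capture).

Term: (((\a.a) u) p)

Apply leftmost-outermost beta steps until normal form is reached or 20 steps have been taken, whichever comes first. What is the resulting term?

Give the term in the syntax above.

Answer: (u p)

Derivation:
Step 0: (((\a.a) u) p)
Step 1: (u p)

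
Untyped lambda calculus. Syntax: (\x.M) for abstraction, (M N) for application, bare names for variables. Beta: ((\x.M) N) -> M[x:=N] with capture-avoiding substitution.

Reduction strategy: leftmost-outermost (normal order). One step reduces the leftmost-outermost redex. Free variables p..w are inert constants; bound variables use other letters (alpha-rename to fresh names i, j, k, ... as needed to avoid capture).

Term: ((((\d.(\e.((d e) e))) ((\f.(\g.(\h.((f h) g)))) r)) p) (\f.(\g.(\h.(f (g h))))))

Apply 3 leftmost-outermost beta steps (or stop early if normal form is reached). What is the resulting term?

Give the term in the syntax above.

Step 0: ((((\d.(\e.((d e) e))) ((\f.(\g.(\h.((f h) g)))) r)) p) (\f.(\g.(\h.(f (g h))))))
Step 1: (((\e.((((\f.(\g.(\h.((f h) g)))) r) e) e)) p) (\f.(\g.(\h.(f (g h))))))
Step 2: (((((\f.(\g.(\h.((f h) g)))) r) p) p) (\f.(\g.(\h.(f (g h))))))
Step 3: ((((\g.(\h.((r h) g))) p) p) (\f.(\g.(\h.(f (g h))))))

Answer: ((((\g.(\h.((r h) g))) p) p) (\f.(\g.(\h.(f (g h))))))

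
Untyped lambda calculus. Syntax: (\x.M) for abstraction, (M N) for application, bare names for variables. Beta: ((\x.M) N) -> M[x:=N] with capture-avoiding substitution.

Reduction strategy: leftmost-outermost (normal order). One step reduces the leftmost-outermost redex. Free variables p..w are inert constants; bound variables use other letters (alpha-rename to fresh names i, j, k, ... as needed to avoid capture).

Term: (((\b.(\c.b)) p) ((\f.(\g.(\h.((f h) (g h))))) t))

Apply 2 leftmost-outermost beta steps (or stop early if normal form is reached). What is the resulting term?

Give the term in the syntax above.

Step 0: (((\b.(\c.b)) p) ((\f.(\g.(\h.((f h) (g h))))) t))
Step 1: ((\c.p) ((\f.(\g.(\h.((f h) (g h))))) t))
Step 2: p

Answer: p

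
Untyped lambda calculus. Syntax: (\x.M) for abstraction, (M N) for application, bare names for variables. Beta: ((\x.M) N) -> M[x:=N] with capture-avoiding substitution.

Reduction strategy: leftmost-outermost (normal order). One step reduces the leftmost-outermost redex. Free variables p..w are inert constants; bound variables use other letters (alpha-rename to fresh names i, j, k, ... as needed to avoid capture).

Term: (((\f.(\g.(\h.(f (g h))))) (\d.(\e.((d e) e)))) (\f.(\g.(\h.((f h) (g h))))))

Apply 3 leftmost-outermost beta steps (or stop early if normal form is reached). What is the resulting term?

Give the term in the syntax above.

Step 0: (((\f.(\g.(\h.(f (g h))))) (\d.(\e.((d e) e)))) (\f.(\g.(\h.((f h) (g h))))))
Step 1: ((\g.(\h.((\d.(\e.((d e) e))) (g h)))) (\f.(\g.(\h.((f h) (g h))))))
Step 2: (\h.((\d.(\e.((d e) e))) ((\f.(\g.(\h.((f h) (g h))))) h)))
Step 3: (\h.(\e.((((\f.(\g.(\h.((f h) (g h))))) h) e) e)))

Answer: (\h.(\e.((((\f.(\g.(\h.((f h) (g h))))) h) e) e)))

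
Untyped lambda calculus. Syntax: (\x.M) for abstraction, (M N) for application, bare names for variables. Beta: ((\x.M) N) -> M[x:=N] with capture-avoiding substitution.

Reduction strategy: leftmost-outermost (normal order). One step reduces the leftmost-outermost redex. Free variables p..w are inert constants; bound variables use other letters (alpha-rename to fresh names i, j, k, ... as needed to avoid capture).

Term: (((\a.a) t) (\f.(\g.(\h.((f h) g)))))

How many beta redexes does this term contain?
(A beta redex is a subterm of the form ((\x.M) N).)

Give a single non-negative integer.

Term: (((\a.a) t) (\f.(\g.(\h.((f h) g)))))
  Redex: ((\a.a) t)
Total redexes: 1

Answer: 1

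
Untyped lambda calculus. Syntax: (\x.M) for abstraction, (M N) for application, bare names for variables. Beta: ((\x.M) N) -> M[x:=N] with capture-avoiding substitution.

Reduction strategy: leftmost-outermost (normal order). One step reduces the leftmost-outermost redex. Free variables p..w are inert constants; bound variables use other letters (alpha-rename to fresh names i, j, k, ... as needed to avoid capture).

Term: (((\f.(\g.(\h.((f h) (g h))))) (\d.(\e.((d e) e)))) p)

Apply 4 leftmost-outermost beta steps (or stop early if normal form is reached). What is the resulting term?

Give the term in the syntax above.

Step 0: (((\f.(\g.(\h.((f h) (g h))))) (\d.(\e.((d e) e)))) p)
Step 1: ((\g.(\h.(((\d.(\e.((d e) e))) h) (g h)))) p)
Step 2: (\h.(((\d.(\e.((d e) e))) h) (p h)))
Step 3: (\h.((\e.((h e) e)) (p h)))
Step 4: (\h.((h (p h)) (p h)))

Answer: (\h.((h (p h)) (p h)))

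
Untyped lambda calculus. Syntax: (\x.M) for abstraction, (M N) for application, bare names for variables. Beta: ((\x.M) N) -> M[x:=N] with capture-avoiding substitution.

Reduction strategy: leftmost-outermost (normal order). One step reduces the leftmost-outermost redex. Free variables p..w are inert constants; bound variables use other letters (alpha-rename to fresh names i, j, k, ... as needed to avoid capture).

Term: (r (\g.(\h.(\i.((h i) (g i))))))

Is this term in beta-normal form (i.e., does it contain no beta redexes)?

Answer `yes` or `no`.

Answer: yes

Derivation:
Term: (r (\g.(\h.(\i.((h i) (g i))))))
No beta redexes found.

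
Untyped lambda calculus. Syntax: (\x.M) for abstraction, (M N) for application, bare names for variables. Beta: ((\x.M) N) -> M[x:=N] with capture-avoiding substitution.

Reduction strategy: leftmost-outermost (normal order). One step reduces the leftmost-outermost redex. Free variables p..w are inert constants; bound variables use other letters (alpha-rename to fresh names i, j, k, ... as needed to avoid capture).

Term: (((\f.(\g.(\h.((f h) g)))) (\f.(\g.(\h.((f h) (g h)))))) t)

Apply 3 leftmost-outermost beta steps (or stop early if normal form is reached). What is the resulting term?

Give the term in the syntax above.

Step 0: (((\f.(\g.(\h.((f h) g)))) (\f.(\g.(\h.((f h) (g h)))))) t)
Step 1: ((\g.(\h.(((\f.(\g.(\h.((f h) (g h))))) h) g))) t)
Step 2: (\h.(((\f.(\g.(\h.((f h) (g h))))) h) t))
Step 3: (\h.((\g.(\i.((h i) (g i)))) t))

Answer: (\h.((\g.(\i.((h i) (g i)))) t))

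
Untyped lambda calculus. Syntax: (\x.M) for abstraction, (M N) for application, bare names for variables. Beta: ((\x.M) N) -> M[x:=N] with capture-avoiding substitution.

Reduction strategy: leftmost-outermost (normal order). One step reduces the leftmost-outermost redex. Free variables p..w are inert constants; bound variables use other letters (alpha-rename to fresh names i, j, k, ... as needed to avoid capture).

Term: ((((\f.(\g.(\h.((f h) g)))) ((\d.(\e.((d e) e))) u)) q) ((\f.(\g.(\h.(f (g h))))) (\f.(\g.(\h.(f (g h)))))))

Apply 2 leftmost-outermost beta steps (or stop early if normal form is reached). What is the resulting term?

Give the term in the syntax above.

Step 0: ((((\f.(\g.(\h.((f h) g)))) ((\d.(\e.((d e) e))) u)) q) ((\f.(\g.(\h.(f (g h))))) (\f.(\g.(\h.(f (g h)))))))
Step 1: (((\g.(\h.((((\d.(\e.((d e) e))) u) h) g))) q) ((\f.(\g.(\h.(f (g h))))) (\f.(\g.(\h.(f (g h)))))))
Step 2: ((\h.((((\d.(\e.((d e) e))) u) h) q)) ((\f.(\g.(\h.(f (g h))))) (\f.(\g.(\h.(f (g h)))))))

Answer: ((\h.((((\d.(\e.((d e) e))) u) h) q)) ((\f.(\g.(\h.(f (g h))))) (\f.(\g.(\h.(f (g h)))))))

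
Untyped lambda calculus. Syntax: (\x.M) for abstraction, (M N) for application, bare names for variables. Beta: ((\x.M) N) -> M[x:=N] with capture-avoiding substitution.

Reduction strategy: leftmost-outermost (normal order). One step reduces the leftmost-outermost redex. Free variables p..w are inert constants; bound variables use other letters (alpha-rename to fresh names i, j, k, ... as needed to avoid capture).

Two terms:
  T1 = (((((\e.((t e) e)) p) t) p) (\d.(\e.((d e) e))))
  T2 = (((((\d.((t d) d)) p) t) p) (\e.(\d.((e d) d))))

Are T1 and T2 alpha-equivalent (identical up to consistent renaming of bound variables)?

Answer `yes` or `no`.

Term 1: (((((\e.((t e) e)) p) t) p) (\d.(\e.((d e) e))))
Term 2: (((((\d.((t d) d)) p) t) p) (\e.(\d.((e d) d))))
Alpha-equivalence: compare structure up to binder renaming.
Result: True

Answer: yes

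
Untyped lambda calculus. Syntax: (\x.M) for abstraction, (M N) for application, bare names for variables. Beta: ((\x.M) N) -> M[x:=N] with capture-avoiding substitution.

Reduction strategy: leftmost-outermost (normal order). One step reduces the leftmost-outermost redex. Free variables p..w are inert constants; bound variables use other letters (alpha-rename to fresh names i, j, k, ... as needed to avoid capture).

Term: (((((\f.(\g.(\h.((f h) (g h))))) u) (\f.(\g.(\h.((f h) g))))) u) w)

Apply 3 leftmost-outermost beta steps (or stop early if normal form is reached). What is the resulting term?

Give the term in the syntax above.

Step 0: (((((\f.(\g.(\h.((f h) (g h))))) u) (\f.(\g.(\h.((f h) g))))) u) w)
Step 1: ((((\g.(\h.((u h) (g h)))) (\f.(\g.(\h.((f h) g))))) u) w)
Step 2: (((\h.((u h) ((\f.(\g.(\h.((f h) g)))) h))) u) w)
Step 3: (((u u) ((\f.(\g.(\h.((f h) g)))) u)) w)

Answer: (((u u) ((\f.(\g.(\h.((f h) g)))) u)) w)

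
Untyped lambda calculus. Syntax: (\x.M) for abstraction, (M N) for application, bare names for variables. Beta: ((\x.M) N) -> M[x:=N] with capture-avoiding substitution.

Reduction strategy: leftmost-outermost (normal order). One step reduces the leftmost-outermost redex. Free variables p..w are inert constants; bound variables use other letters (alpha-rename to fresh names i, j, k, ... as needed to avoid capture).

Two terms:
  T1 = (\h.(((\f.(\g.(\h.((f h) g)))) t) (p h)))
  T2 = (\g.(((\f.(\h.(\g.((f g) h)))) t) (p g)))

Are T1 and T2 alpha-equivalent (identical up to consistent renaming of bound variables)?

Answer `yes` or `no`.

Answer: yes

Derivation:
Term 1: (\h.(((\f.(\g.(\h.((f h) g)))) t) (p h)))
Term 2: (\g.(((\f.(\h.(\g.((f g) h)))) t) (p g)))
Alpha-equivalence: compare structure up to binder renaming.
Result: True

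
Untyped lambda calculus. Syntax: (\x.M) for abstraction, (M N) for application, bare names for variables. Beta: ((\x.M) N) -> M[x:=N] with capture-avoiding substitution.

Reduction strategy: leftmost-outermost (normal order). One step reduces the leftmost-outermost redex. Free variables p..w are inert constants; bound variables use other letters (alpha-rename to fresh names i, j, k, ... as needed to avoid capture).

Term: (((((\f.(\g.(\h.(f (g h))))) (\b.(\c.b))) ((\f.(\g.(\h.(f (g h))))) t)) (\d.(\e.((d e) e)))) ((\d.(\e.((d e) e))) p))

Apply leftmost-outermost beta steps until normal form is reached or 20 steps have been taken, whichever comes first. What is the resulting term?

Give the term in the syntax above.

Answer: (\h.(t (\e.((h e) e))))

Derivation:
Step 0: (((((\f.(\g.(\h.(f (g h))))) (\b.(\c.b))) ((\f.(\g.(\h.(f (g h))))) t)) (\d.(\e.((d e) e)))) ((\d.(\e.((d e) e))) p))
Step 1: ((((\g.(\h.((\b.(\c.b)) (g h)))) ((\f.(\g.(\h.(f (g h))))) t)) (\d.(\e.((d e) e)))) ((\d.(\e.((d e) e))) p))
Step 2: (((\h.((\b.(\c.b)) (((\f.(\g.(\h.(f (g h))))) t) h))) (\d.(\e.((d e) e)))) ((\d.(\e.((d e) e))) p))
Step 3: (((\b.(\c.b)) (((\f.(\g.(\h.(f (g h))))) t) (\d.(\e.((d e) e))))) ((\d.(\e.((d e) e))) p))
Step 4: ((\c.(((\f.(\g.(\h.(f (g h))))) t) (\d.(\e.((d e) e))))) ((\d.(\e.((d e) e))) p))
Step 5: (((\f.(\g.(\h.(f (g h))))) t) (\d.(\e.((d e) e))))
Step 6: ((\g.(\h.(t (g h)))) (\d.(\e.((d e) e))))
Step 7: (\h.(t ((\d.(\e.((d e) e))) h)))
Step 8: (\h.(t (\e.((h e) e))))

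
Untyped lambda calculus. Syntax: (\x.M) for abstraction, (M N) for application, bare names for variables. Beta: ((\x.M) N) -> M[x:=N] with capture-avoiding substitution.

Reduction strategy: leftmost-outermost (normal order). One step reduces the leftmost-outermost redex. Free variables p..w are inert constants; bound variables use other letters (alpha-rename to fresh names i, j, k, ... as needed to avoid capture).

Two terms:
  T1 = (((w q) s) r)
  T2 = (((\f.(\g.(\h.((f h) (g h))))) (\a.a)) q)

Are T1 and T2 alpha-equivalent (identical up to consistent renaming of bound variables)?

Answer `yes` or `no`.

Answer: no

Derivation:
Term 1: (((w q) s) r)
Term 2: (((\f.(\g.(\h.((f h) (g h))))) (\a.a)) q)
Alpha-equivalence: compare structure up to binder renaming.
Result: False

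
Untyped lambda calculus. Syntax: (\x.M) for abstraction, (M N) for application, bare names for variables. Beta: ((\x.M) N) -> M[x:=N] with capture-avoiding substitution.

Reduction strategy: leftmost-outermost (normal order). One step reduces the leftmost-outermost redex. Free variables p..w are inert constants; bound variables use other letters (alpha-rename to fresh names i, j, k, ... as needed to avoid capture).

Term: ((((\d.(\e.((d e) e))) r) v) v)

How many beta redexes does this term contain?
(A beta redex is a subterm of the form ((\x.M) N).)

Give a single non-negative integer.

Answer: 1

Derivation:
Term: ((((\d.(\e.((d e) e))) r) v) v)
  Redex: ((\d.(\e.((d e) e))) r)
Total redexes: 1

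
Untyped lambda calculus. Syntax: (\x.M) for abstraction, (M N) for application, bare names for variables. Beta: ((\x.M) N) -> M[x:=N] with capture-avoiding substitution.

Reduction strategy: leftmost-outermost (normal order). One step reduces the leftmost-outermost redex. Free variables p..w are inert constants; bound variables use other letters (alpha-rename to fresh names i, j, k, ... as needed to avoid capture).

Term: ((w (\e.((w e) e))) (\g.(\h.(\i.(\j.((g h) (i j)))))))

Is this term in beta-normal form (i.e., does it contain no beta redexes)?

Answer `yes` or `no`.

Answer: yes

Derivation:
Term: ((w (\e.((w e) e))) (\g.(\h.(\i.(\j.((g h) (i j)))))))
No beta redexes found.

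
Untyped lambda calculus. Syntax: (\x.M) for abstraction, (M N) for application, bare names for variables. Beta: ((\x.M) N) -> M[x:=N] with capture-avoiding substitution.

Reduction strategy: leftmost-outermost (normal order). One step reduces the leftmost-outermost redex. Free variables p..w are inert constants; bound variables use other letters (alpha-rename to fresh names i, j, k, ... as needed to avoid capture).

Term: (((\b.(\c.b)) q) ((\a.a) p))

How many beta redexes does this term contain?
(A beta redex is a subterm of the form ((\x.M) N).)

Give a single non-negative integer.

Answer: 2

Derivation:
Term: (((\b.(\c.b)) q) ((\a.a) p))
  Redex: ((\b.(\c.b)) q)
  Redex: ((\a.a) p)
Total redexes: 2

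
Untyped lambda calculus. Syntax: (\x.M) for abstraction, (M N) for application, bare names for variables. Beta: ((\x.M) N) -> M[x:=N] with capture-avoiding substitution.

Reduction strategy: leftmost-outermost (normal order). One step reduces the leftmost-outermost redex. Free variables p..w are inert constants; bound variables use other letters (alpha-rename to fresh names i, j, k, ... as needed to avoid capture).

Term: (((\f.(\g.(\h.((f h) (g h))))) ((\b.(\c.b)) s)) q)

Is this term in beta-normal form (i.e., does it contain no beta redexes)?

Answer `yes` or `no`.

Answer: no

Derivation:
Term: (((\f.(\g.(\h.((f h) (g h))))) ((\b.(\c.b)) s)) q)
Found 2 beta redex(es).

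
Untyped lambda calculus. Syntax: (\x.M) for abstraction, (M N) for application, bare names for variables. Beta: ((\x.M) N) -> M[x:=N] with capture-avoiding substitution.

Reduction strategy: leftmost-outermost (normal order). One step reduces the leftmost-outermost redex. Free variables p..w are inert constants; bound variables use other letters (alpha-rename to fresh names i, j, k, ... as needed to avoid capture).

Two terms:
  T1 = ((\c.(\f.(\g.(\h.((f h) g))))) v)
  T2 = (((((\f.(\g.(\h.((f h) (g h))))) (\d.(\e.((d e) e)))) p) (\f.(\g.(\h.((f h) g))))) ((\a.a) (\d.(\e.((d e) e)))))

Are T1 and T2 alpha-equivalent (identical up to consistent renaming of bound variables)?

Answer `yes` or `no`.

Answer: no

Derivation:
Term 1: ((\c.(\f.(\g.(\h.((f h) g))))) v)
Term 2: (((((\f.(\g.(\h.((f h) (g h))))) (\d.(\e.((d e) e)))) p) (\f.(\g.(\h.((f h) g))))) ((\a.a) (\d.(\e.((d e) e)))))
Alpha-equivalence: compare structure up to binder renaming.
Result: False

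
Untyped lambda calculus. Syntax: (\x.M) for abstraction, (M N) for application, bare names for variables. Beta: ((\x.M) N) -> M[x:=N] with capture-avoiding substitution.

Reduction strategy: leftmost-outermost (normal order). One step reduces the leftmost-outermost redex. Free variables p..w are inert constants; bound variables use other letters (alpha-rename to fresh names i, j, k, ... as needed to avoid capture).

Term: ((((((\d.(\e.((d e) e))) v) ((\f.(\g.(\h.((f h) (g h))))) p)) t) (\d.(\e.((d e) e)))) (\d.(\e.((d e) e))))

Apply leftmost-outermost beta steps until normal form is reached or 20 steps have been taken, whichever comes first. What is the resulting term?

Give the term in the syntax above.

Answer: (((((v (\g.(\h.((p h) (g h))))) (\g.(\h.((p h) (g h))))) t) (\d.(\e.((d e) e)))) (\d.(\e.((d e) e))))

Derivation:
Step 0: ((((((\d.(\e.((d e) e))) v) ((\f.(\g.(\h.((f h) (g h))))) p)) t) (\d.(\e.((d e) e)))) (\d.(\e.((d e) e))))
Step 1: (((((\e.((v e) e)) ((\f.(\g.(\h.((f h) (g h))))) p)) t) (\d.(\e.((d e) e)))) (\d.(\e.((d e) e))))
Step 2: (((((v ((\f.(\g.(\h.((f h) (g h))))) p)) ((\f.(\g.(\h.((f h) (g h))))) p)) t) (\d.(\e.((d e) e)))) (\d.(\e.((d e) e))))
Step 3: (((((v (\g.(\h.((p h) (g h))))) ((\f.(\g.(\h.((f h) (g h))))) p)) t) (\d.(\e.((d e) e)))) (\d.(\e.((d e) e))))
Step 4: (((((v (\g.(\h.((p h) (g h))))) (\g.(\h.((p h) (g h))))) t) (\d.(\e.((d e) e)))) (\d.(\e.((d e) e))))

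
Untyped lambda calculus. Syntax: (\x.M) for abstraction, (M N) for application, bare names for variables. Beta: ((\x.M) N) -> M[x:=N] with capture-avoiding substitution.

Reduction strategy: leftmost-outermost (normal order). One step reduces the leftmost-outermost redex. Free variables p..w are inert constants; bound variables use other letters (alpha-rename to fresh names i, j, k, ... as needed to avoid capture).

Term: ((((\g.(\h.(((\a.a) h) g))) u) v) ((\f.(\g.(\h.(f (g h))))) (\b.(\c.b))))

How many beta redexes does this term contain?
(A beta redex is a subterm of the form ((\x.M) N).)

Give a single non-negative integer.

Answer: 3

Derivation:
Term: ((((\g.(\h.(((\a.a) h) g))) u) v) ((\f.(\g.(\h.(f (g h))))) (\b.(\c.b))))
  Redex: ((\g.(\h.(((\a.a) h) g))) u)
  Redex: ((\a.a) h)
  Redex: ((\f.(\g.(\h.(f (g h))))) (\b.(\c.b)))
Total redexes: 3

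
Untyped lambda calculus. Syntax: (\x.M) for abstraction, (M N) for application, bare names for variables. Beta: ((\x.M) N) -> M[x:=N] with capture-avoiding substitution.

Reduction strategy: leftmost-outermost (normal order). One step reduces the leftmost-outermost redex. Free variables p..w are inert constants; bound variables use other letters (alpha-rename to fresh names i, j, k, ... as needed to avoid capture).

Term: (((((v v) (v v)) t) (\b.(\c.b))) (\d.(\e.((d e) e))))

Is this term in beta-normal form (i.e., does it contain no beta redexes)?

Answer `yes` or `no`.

Answer: yes

Derivation:
Term: (((((v v) (v v)) t) (\b.(\c.b))) (\d.(\e.((d e) e))))
No beta redexes found.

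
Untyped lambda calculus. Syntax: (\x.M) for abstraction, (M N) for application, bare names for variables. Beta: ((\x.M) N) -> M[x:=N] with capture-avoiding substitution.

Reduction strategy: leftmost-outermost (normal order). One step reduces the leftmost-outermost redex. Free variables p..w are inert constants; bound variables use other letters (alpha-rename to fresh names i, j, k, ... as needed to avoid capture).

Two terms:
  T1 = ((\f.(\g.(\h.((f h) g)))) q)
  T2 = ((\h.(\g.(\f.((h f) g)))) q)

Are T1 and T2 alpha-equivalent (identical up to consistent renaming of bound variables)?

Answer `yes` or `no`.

Term 1: ((\f.(\g.(\h.((f h) g)))) q)
Term 2: ((\h.(\g.(\f.((h f) g)))) q)
Alpha-equivalence: compare structure up to binder renaming.
Result: True

Answer: yes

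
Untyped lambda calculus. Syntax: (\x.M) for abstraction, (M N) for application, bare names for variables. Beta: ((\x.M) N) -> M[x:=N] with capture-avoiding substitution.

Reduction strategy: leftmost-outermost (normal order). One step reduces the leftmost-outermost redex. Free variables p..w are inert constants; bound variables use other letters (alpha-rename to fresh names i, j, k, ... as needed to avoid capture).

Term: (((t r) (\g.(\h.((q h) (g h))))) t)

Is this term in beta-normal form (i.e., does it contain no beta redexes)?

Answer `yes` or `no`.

Answer: yes

Derivation:
Term: (((t r) (\g.(\h.((q h) (g h))))) t)
No beta redexes found.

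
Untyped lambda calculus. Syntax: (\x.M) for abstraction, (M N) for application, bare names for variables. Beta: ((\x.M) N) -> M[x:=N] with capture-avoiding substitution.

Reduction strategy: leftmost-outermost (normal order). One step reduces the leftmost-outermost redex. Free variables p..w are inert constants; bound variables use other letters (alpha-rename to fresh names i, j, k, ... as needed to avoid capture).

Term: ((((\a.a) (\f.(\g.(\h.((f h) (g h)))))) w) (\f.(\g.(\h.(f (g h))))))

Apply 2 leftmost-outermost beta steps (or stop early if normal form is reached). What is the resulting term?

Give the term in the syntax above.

Step 0: ((((\a.a) (\f.(\g.(\h.((f h) (g h)))))) w) (\f.(\g.(\h.(f (g h))))))
Step 1: (((\f.(\g.(\h.((f h) (g h))))) w) (\f.(\g.(\h.(f (g h))))))
Step 2: ((\g.(\h.((w h) (g h)))) (\f.(\g.(\h.(f (g h))))))

Answer: ((\g.(\h.((w h) (g h)))) (\f.(\g.(\h.(f (g h))))))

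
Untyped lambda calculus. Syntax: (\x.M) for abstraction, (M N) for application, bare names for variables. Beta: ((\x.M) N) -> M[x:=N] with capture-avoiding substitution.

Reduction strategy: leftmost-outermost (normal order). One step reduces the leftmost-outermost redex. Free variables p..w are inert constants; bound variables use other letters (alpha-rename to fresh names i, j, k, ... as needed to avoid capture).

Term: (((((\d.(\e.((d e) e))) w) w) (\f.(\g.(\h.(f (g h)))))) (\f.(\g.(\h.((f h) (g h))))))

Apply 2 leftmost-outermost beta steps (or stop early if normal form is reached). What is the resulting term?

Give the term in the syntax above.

Answer: ((((w w) w) (\f.(\g.(\h.(f (g h)))))) (\f.(\g.(\h.((f h) (g h))))))

Derivation:
Step 0: (((((\d.(\e.((d e) e))) w) w) (\f.(\g.(\h.(f (g h)))))) (\f.(\g.(\h.((f h) (g h))))))
Step 1: ((((\e.((w e) e)) w) (\f.(\g.(\h.(f (g h)))))) (\f.(\g.(\h.((f h) (g h))))))
Step 2: ((((w w) w) (\f.(\g.(\h.(f (g h)))))) (\f.(\g.(\h.((f h) (g h))))))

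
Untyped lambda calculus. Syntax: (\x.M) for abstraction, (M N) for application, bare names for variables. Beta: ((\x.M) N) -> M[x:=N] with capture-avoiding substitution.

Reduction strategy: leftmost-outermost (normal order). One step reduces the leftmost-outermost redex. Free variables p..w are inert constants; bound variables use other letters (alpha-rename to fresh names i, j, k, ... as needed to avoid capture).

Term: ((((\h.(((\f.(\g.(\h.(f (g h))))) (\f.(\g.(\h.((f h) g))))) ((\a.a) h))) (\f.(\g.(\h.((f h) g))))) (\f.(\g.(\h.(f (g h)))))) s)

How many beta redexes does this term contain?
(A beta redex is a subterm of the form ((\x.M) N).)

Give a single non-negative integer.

Term: ((((\h.(((\f.(\g.(\h.(f (g h))))) (\f.(\g.(\h.((f h) g))))) ((\a.a) h))) (\f.(\g.(\h.((f h) g))))) (\f.(\g.(\h.(f (g h)))))) s)
  Redex: ((\h.(((\f.(\g.(\h.(f (g h))))) (\f.(\g.(\h.((f h) g))))) ((\a.a) h))) (\f.(\g.(\h.((f h) g)))))
  Redex: ((\f.(\g.(\h.(f (g h))))) (\f.(\g.(\h.((f h) g)))))
  Redex: ((\a.a) h)
Total redexes: 3

Answer: 3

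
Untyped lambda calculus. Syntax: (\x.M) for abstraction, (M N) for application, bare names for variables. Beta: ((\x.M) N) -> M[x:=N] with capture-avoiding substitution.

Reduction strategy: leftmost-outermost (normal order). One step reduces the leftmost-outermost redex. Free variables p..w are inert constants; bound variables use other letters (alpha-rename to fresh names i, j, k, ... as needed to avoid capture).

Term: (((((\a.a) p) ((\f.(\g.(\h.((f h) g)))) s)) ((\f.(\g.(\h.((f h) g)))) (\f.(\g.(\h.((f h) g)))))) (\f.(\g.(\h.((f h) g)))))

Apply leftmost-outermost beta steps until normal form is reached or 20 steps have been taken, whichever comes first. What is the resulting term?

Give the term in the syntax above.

Answer: (((p (\g.(\h.((s h) g)))) (\g.(\h.(\i.((h i) g))))) (\f.(\g.(\h.((f h) g)))))

Derivation:
Step 0: (((((\a.a) p) ((\f.(\g.(\h.((f h) g)))) s)) ((\f.(\g.(\h.((f h) g)))) (\f.(\g.(\h.((f h) g)))))) (\f.(\g.(\h.((f h) g)))))
Step 1: (((p ((\f.(\g.(\h.((f h) g)))) s)) ((\f.(\g.(\h.((f h) g)))) (\f.(\g.(\h.((f h) g)))))) (\f.(\g.(\h.((f h) g)))))
Step 2: (((p (\g.(\h.((s h) g)))) ((\f.(\g.(\h.((f h) g)))) (\f.(\g.(\h.((f h) g)))))) (\f.(\g.(\h.((f h) g)))))
Step 3: (((p (\g.(\h.((s h) g)))) (\g.(\h.(((\f.(\g.(\h.((f h) g)))) h) g)))) (\f.(\g.(\h.((f h) g)))))
Step 4: (((p (\g.(\h.((s h) g)))) (\g.(\h.((\g.(\i.((h i) g))) g)))) (\f.(\g.(\h.((f h) g)))))
Step 5: (((p (\g.(\h.((s h) g)))) (\g.(\h.(\i.((h i) g))))) (\f.(\g.(\h.((f h) g)))))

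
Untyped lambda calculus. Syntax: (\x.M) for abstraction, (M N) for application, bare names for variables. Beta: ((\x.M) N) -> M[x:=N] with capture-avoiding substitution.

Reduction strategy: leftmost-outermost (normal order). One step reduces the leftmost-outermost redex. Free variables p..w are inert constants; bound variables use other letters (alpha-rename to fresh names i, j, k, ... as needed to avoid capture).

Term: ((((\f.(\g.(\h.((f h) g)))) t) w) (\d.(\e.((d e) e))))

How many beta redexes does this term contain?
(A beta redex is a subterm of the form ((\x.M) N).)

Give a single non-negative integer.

Term: ((((\f.(\g.(\h.((f h) g)))) t) w) (\d.(\e.((d e) e))))
  Redex: ((\f.(\g.(\h.((f h) g)))) t)
Total redexes: 1

Answer: 1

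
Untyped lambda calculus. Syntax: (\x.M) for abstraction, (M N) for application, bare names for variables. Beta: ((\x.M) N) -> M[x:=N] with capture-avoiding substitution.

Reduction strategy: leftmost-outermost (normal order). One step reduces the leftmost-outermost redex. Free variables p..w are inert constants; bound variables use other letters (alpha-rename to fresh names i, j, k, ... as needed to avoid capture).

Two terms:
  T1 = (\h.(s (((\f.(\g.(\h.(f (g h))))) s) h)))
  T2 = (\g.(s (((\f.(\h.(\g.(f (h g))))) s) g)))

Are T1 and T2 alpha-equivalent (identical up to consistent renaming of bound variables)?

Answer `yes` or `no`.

Answer: yes

Derivation:
Term 1: (\h.(s (((\f.(\g.(\h.(f (g h))))) s) h)))
Term 2: (\g.(s (((\f.(\h.(\g.(f (h g))))) s) g)))
Alpha-equivalence: compare structure up to binder renaming.
Result: True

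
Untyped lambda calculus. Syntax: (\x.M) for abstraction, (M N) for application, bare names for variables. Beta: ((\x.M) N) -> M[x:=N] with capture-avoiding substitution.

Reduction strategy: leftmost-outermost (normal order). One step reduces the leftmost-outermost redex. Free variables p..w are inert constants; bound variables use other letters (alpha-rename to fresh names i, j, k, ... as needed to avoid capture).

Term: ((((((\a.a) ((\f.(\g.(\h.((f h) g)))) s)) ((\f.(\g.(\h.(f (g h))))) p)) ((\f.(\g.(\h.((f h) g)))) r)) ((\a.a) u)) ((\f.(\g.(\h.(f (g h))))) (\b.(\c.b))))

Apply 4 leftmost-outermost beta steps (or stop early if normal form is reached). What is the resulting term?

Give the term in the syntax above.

Step 0: ((((((\a.a) ((\f.(\g.(\h.((f h) g)))) s)) ((\f.(\g.(\h.(f (g h))))) p)) ((\f.(\g.(\h.((f h) g)))) r)) ((\a.a) u)) ((\f.(\g.(\h.(f (g h))))) (\b.(\c.b))))
Step 1: ((((((\f.(\g.(\h.((f h) g)))) s) ((\f.(\g.(\h.(f (g h))))) p)) ((\f.(\g.(\h.((f h) g)))) r)) ((\a.a) u)) ((\f.(\g.(\h.(f (g h))))) (\b.(\c.b))))
Step 2: (((((\g.(\h.((s h) g))) ((\f.(\g.(\h.(f (g h))))) p)) ((\f.(\g.(\h.((f h) g)))) r)) ((\a.a) u)) ((\f.(\g.(\h.(f (g h))))) (\b.(\c.b))))
Step 3: ((((\h.((s h) ((\f.(\g.(\h.(f (g h))))) p))) ((\f.(\g.(\h.((f h) g)))) r)) ((\a.a) u)) ((\f.(\g.(\h.(f (g h))))) (\b.(\c.b))))
Step 4: ((((s ((\f.(\g.(\h.((f h) g)))) r)) ((\f.(\g.(\h.(f (g h))))) p)) ((\a.a) u)) ((\f.(\g.(\h.(f (g h))))) (\b.(\c.b))))

Answer: ((((s ((\f.(\g.(\h.((f h) g)))) r)) ((\f.(\g.(\h.(f (g h))))) p)) ((\a.a) u)) ((\f.(\g.(\h.(f (g h))))) (\b.(\c.b))))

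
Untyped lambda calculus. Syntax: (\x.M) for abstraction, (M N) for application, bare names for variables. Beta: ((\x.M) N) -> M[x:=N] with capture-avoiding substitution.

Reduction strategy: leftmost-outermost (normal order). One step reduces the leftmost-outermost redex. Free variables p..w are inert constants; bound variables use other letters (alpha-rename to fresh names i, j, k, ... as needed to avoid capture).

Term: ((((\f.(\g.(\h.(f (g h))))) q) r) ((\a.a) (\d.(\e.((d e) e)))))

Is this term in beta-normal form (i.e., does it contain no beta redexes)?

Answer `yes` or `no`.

Term: ((((\f.(\g.(\h.(f (g h))))) q) r) ((\a.a) (\d.(\e.((d e) e)))))
Found 2 beta redex(es).

Answer: no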